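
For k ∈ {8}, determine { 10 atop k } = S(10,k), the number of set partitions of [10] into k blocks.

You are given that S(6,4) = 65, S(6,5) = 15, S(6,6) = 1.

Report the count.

750

[7] T[7,5]:5*15+65=140 · T[7,6]:6*1+15=21 · T[7,7]:7*0+1=1
[8] T[8,6]:6*21+140=266 · T[8,7]:7*1+21=28 · T[8,8]:8*0+1=1
[9] T[9,7]:7*28+266=462 · T[9,8]:8*1+28=36
[10] T[10,8]:8*36+462=750
Read S(10,8) = 750.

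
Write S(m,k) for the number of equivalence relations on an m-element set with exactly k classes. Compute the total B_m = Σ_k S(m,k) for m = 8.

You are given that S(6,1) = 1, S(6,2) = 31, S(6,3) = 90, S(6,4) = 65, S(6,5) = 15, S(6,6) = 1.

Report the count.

4140

r7: T_7,1=1×1+0=1; T_7,2=2×31+1=63; T_7,3=3×90+31=301; T_7,4=4×65+90=350; T_7,5=5×15+65=140; T_7,6=6×1+15=21; T_7,7=7×0+1=1
r8: T_8,1=1×1+0=1; T_8,2=2×63+1=127; T_8,3=3×301+63=966; T_8,4=4×350+301=1701; T_8,5=5×140+350=1050; T_8,6=6×21+140=266; T_8,7=7×1+21=28; T_8,8=8×0+1=1
B_8 = ΣS(8,k) = 1+127+966+1701+1050+266+28+1 = 4140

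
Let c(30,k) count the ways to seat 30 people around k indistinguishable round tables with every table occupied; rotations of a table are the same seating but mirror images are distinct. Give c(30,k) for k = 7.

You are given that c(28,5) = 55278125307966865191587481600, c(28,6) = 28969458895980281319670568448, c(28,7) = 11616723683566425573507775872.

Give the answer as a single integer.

row 29: T[29][6]=28·28969458895980281319670568448+55278125307966865191587481600=866422974395414742142363398144  T[29][7]=28·11616723683566425573507775872+28969458895980281319670568448=354237722035840197377888292864
row 30: T[30][7]=29·354237722035840197377888292864+866422974395414742142363398144=11139316913434780466101123891200
Read c(30,7) = 11139316913434780466101123891200.

11139316913434780466101123891200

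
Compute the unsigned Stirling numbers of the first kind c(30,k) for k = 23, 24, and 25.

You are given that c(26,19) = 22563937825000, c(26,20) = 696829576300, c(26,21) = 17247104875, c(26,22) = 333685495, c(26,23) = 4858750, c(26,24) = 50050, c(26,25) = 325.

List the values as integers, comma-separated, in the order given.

@27  (27,20):696829576300·26+22563937825000→40681506808800, (27,21):17247104875·26+696829576300→1145254303050, (27,22):333685495·26+17247104875→25922927745, (27,23):4858750·26+333685495→460012995, (27,24):50050·26+4858750→6160050, (27,25):325·26+50050→58500
@28  (28,21):1145254303050·27+40681506808800→71603372991150, (28,22):25922927745·27+1145254303050→1845173352165, (28,23):460012995·27+25922927745→38343278610, (28,24):6160050·27+460012995→626334345, (28,25):58500·27+6160050→7739550
@29  (29,22):1845173352165·28+71603372991150→123268226851770, (29,23):38343278610·28+1845173352165→2918785153245, (29,24):626334345·28+38343278610→55880640270, (29,25):7739550·28+626334345→843041745
@30  (30,23):2918785153245·29+123268226851770→207912996295875, (30,24):55880640270·29+2918785153245→4539323721075, (30,25):843041745·29+55880640270→80328850875
Read c(30,23) = 207912996295875, c(30,24) = 4539323721075, c(30,25) = 80328850875.

207912996295875, 4539323721075, 80328850875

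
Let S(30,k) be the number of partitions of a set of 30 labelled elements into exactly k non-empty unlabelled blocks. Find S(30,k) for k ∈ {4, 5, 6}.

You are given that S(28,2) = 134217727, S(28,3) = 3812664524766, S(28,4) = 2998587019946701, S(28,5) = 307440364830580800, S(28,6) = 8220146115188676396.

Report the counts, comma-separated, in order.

48004081105038305, 7713000216608565075, 299310102746948685757

row 29: T[29][3]=3·3812664524766+134217727=11438127792025  T[29][4]=4·2998587019946701+3812664524766=11998160744311570  T[29][5]=5·307440364830580800+2998587019946701=1540200411172850701  T[29][6]=6·8220146115188676396+307440364830580800=49628317055962639176
row 30: T[30][4]=4·11998160744311570+11438127792025=48004081105038305  T[30][5]=5·1540200411172850701+11998160744311570=7713000216608565075  T[30][6]=6·49628317055962639176+1540200411172850701=299310102746948685757
Read S(30,4) = 48004081105038305, S(30,5) = 7713000216608565075, S(30,6) = 299310102746948685757.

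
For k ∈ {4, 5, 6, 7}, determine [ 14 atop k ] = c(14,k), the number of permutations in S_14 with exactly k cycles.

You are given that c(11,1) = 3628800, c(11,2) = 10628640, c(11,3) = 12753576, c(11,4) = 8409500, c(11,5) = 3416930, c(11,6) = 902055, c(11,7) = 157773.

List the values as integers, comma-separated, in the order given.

[12] T[12,2]:11*10628640+3628800=120543840 · T[12,3]:11*12753576+10628640=150917976 · T[12,4]:11*8409500+12753576=105258076 · T[12,5]:11*3416930+8409500=45995730 · T[12,6]:11*902055+3416930=13339535 · T[12,7]:11*157773+902055=2637558
[13] T[13,3]:12*150917976+120543840=1931559552 · T[13,4]:12*105258076+150917976=1414014888 · T[13,5]:12*45995730+105258076=657206836 · T[13,6]:12*13339535+45995730=206070150 · T[13,7]:12*2637558+13339535=44990231
[14] T[14,4]:13*1414014888+1931559552=20313753096 · T[14,5]:13*657206836+1414014888=9957703756 · T[14,6]:13*206070150+657206836=3336118786 · T[14,7]:13*44990231+206070150=790943153
Read c(14,4) = 20313753096, c(14,5) = 9957703756, c(14,6) = 3336118786, c(14,7) = 790943153.

20313753096, 9957703756, 3336118786, 790943153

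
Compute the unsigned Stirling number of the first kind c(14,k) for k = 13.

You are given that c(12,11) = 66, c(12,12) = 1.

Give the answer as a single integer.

r13: T_13,12=12×1+66=78; T_13,13=12×0+1=1
r14: T_14,13=13×1+78=91
Read c(14,13) = 91.

91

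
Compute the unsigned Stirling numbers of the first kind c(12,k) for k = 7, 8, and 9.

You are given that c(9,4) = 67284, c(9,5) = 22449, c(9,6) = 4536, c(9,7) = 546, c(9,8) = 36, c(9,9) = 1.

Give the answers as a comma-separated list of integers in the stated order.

2637558, 357423, 32670

row 10: T[10][5]=9·22449+67284=269325  T[10][6]=9·4536+22449=63273  T[10][7]=9·546+4536=9450  T[10][8]=9·36+546=870  T[10][9]=9·1+36=45
row 11: T[11][6]=10·63273+269325=902055  T[11][7]=10·9450+63273=157773  T[11][8]=10·870+9450=18150  T[11][9]=10·45+870=1320
row 12: T[12][7]=11·157773+902055=2637558  T[12][8]=11·18150+157773=357423  T[12][9]=11·1320+18150=32670
Read c(12,7) = 2637558, c(12,8) = 357423, c(12,9) = 32670.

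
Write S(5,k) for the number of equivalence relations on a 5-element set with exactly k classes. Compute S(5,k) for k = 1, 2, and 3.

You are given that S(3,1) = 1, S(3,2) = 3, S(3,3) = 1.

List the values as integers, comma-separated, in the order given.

1, 15, 25

row 4: T[4][1]=1·1+0=1  T[4][2]=2·3+1=7  T[4][3]=3·1+3=6
row 5: T[5][1]=1·1+0=1  T[5][2]=2·7+1=15  T[5][3]=3·6+7=25
Read S(5,1) = 1, S(5,2) = 15, S(5,3) = 25.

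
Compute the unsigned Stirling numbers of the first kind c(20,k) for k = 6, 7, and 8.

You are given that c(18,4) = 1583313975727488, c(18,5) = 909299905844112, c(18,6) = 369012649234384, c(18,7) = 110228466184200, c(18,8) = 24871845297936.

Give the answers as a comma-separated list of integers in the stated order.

row 19: T[19][5]=18·909299905844112+1583313975727488=17950712280921504  T[19][6]=18·369012649234384+909299905844112=7551527592063024  T[19][7]=18·110228466184200+369012649234384=2353125040549984  T[19][8]=18·24871845297936+110228466184200=557921681547048
row 20: T[20][6]=19·7551527592063024+17950712280921504=161429736530118960  T[20][7]=19·2353125040549984+7551527592063024=52260903362512720  T[20][8]=19·557921681547048+2353125040549984=12953636989943896
Read c(20,6) = 161429736530118960, c(20,7) = 52260903362512720, c(20,8) = 12953636989943896.

161429736530118960, 52260903362512720, 12953636989943896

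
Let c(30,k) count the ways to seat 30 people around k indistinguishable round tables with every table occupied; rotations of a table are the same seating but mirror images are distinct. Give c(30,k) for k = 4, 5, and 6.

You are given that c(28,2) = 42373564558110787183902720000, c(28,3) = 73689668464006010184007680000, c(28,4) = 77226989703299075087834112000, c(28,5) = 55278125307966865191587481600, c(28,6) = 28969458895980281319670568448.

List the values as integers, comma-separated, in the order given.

r29: T_29,3=28×73689668464006010184007680000+42373564558110787183902720000=2105684281550279072336117760000; T_29,4=28×77226989703299075087834112000+73689668464006010184007680000=2236045380156380112643362816000; T_29,5=28×55278125307966865191587481600+77226989703299075087834112000=1625014498326371300452283596800; T_29,6=28×28969458895980281319670568448+55278125307966865191587481600=866422974395414742142363398144
r30: T_30,4=29×2236045380156380112643362816000+2105684281550279072336117760000=66951000306085302338993639424000; T_30,5=29×1625014498326371300452283596800+2236045380156380112643362816000=49361465831621147825759587123200; T_30,6=29×866422974395414742142363398144+1625014498326371300452283596800=26751280755793398822580822142976
Read c(30,4) = 66951000306085302338993639424000, c(30,5) = 49361465831621147825759587123200, c(30,6) = 26751280755793398822580822142976.

66951000306085302338993639424000, 49361465831621147825759587123200, 26751280755793398822580822142976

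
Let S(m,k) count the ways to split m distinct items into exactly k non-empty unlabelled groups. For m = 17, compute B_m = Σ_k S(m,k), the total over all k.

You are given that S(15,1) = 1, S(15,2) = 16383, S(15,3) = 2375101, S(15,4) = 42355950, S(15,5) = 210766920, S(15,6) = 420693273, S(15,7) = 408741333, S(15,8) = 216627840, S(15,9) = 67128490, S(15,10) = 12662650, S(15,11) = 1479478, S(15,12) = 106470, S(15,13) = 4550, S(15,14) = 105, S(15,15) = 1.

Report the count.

82864869804

[16] T[16,1]:1*1+0=1 · T[16,2]:2*16383+1=32767 · T[16,3]:3*2375101+16383=7141686 · T[16,4]:4*42355950+2375101=171798901 · T[16,5]:5*210766920+42355950=1096190550 · T[16,6]:6*420693273+210766920=2734926558 · T[16,7]:7*408741333+420693273=3281882604 · T[16,8]:8*216627840+408741333=2141764053 · T[16,9]:9*67128490+216627840=820784250 · T[16,10]:10*12662650+67128490=193754990 · T[16,11]:11*1479478+12662650=28936908 · T[16,12]:12*106470+1479478=2757118 · T[16,13]:13*4550+106470=165620 · T[16,14]:14*105+4550=6020 · T[16,15]:15*1+105=120 · T[16,16]:16*0+1=1
[17] T[17,1]:1*1+0=1 · T[17,2]:2*32767+1=65535 · T[17,3]:3*7141686+32767=21457825 · T[17,4]:4*171798901+7141686=694337290 · T[17,5]:5*1096190550+171798901=5652751651 · T[17,6]:6*2734926558+1096190550=17505749898 · T[17,7]:7*3281882604+2734926558=25708104786 · T[17,8]:8*2141764053+3281882604=20415995028 · T[17,9]:9*820784250+2141764053=9528822303 · T[17,10]:10*193754990+820784250=2758334150 · T[17,11]:11*28936908+193754990=512060978 · T[17,12]:12*2757118+28936908=62022324 · T[17,13]:13*165620+2757118=4910178 · T[17,14]:14*6020+165620=249900 · T[17,15]:15*120+6020=7820 · T[17,16]:16*1+120=136 · T[17,17]:17*0+1=1
B_17 = ΣS(17,k) = 1+65535+21457825+694337290+5652751651+17505749898+25708104786+20415995028+9528822303+2758334150+512060978+62022324+4910178+249900+7820+136+1 = 82864869804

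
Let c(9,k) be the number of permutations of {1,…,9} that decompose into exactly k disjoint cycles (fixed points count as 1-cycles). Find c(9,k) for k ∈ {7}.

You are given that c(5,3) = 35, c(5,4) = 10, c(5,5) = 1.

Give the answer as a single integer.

row 6: T[6][4]=5·10+35=85  T[6][5]=5·1+10=15  T[6][6]=5·0+1=1
row 7: T[7][5]=6·15+85=175  T[7][6]=6·1+15=21  T[7][7]=6·0+1=1
row 8: T[8][6]=7·21+175=322  T[8][7]=7·1+21=28
row 9: T[9][7]=8·28+322=546
Read c(9,7) = 546.

546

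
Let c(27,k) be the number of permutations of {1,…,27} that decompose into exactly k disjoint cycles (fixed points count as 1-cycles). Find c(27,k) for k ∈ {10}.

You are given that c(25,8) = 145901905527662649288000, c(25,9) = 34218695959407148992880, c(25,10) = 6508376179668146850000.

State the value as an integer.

6121499916241722700424880

i=26: T(26,9)=145901905527662649288000+25·34218695959407148992880=1001369304512841374110000 | T(26,10)=34218695959407148992880+25·6508376179668146850000=196928100451110820242880
i=27: T(27,10)=1001369304512841374110000+26·196928100451110820242880=6121499916241722700424880
Read c(27,10) = 6121499916241722700424880.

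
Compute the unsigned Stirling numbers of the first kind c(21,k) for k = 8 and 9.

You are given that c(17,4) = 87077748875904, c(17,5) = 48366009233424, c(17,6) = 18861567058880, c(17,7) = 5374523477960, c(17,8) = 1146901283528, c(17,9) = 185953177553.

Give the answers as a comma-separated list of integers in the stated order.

row 18: T[18][5]=17·48366009233424+87077748875904=909299905844112  T[18][6]=17·18861567058880+48366009233424=369012649234384  T[18][7]=17·5374523477960+18861567058880=110228466184200  T[18][8]=17·1146901283528+5374523477960=24871845297936  T[18][9]=17·185953177553+1146901283528=4308105301929
row 19: T[19][6]=18·369012649234384+909299905844112=7551527592063024  T[19][7]=18·110228466184200+369012649234384=2353125040549984  T[19][8]=18·24871845297936+110228466184200=557921681547048  T[19][9]=18·4308105301929+24871845297936=102417740732658
row 20: T[20][7]=19·2353125040549984+7551527592063024=52260903362512720  T[20][8]=19·557921681547048+2353125040549984=12953636989943896  T[20][9]=19·102417740732658+557921681547048=2503858755467550
row 21: T[21][8]=20·12953636989943896+52260903362512720=311333643161390640  T[21][9]=20·2503858755467550+12953636989943896=63030812099294896
Read c(21,8) = 311333643161390640, c(21,9) = 63030812099294896.

311333643161390640, 63030812099294896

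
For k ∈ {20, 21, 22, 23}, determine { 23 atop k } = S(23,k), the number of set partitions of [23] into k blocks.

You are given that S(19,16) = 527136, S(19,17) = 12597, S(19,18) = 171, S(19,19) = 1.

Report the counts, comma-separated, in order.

@20  (20,17):12597·17+527136→741285, (20,18):171·18+12597→15675, (20,19):1·19+171→190, (20,20):0·20+1→1
@21  (21,18):15675·18+741285→1023435, (21,19):190·19+15675→19285, (21,20):1·20+190→210, (21,21):0·21+1→1
@22  (22,19):19285·19+1023435→1389850, (22,20):210·20+19285→23485, (22,21):1·21+210→231, (22,22):0·22+1→1
@23  (23,20):23485·20+1389850→1859550, (23,21):231·21+23485→28336, (23,22):1·22+231→253, (23,23):0·23+1→1
Read S(23,20) = 1859550, S(23,21) = 28336, S(23,22) = 253, S(23,23) = 1.

1859550, 28336, 253, 1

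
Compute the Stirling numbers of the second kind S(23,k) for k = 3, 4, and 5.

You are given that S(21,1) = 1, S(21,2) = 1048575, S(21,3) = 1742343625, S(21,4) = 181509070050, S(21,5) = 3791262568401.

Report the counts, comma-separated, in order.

@22  (22,2):1048575·2+1→2097151, (22,3):1742343625·3+1048575→5228079450, (22,4):181509070050·4+1742343625→727778623825, (22,5):3791262568401·5+181509070050→19137821912055
@23  (23,3):5228079450·3+2097151→15686335501, (23,4):727778623825·4+5228079450→2916342574750, (23,5):19137821912055·5+727778623825→96416888184100
Read S(23,3) = 15686335501, S(23,4) = 2916342574750, S(23,5) = 96416888184100.

15686335501, 2916342574750, 96416888184100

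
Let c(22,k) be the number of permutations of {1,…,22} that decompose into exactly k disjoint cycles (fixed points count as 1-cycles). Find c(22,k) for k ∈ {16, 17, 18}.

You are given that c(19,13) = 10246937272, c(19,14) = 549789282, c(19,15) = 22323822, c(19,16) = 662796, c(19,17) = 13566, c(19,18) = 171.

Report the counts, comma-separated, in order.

75289668850, 2792167686, 79721796

@20  (20,14):549789282·19+10246937272→20692933630, (20,15):22323822·19+549789282→973941900, (20,16):662796·19+22323822→34916946, (20,17):13566·19+662796→920550, (20,18):171·19+13566→16815
@21  (21,15):973941900·20+20692933630→40171771630, (21,16):34916946·20+973941900→1672280820, (21,17):920550·20+34916946→53327946, (21,18):16815·20+920550→1256850
@22  (22,16):1672280820·21+40171771630→75289668850, (22,17):53327946·21+1672280820→2792167686, (22,18):1256850·21+53327946→79721796
Read c(22,16) = 75289668850, c(22,17) = 2792167686, c(22,18) = 79721796.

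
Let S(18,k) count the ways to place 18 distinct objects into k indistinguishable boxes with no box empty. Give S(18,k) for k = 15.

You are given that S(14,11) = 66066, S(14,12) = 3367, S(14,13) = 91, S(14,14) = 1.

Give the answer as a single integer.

367200

row 15: T[15][12]=12·3367+66066=106470  T[15][13]=13·91+3367=4550  T[15][14]=14·1+91=105  T[15][15]=15·0+1=1
row 16: T[16][13]=13·4550+106470=165620  T[16][14]=14·105+4550=6020  T[16][15]=15·1+105=120
row 17: T[17][14]=14·6020+165620=249900  T[17][15]=15·120+6020=7820
row 18: T[18][15]=15·7820+249900=367200
Read S(18,15) = 367200.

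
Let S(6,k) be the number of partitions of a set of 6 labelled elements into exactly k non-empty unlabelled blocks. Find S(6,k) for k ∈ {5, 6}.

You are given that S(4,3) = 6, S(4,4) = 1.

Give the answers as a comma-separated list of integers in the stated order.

r5: T_5,4=4×1+6=10; T_5,5=5×0+1=1
r6: T_6,5=5×1+10=15; T_6,6=6×0+1=1
Read S(6,5) = 15, S(6,6) = 1.

15, 1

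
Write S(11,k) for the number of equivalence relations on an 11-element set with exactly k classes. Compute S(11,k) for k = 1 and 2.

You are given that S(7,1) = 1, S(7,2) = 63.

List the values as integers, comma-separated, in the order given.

row 8: T[8][1]=1·1+0=1  T[8][2]=2·63+1=127
row 9: T[9][1]=1·1+0=1  T[9][2]=2·127+1=255
row 10: T[10][1]=1·1+0=1  T[10][2]=2·255+1=511
row 11: T[11][1]=1·1+0=1  T[11][2]=2·511+1=1023
Read S(11,1) = 1, S(11,2) = 1023.

1, 1023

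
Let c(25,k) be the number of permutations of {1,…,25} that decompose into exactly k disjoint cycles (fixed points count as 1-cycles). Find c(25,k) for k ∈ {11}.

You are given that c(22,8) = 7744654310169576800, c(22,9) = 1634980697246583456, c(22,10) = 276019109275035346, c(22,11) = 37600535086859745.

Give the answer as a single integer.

1014945527825214637300

i=23: T(23,9)=7744654310169576800+22·1634980697246583456=43714229649594412832 | T(23,10)=1634980697246583456+22·276019109275035346=7707401101297361068 | T(23,11)=276019109275035346+22·37600535086859745=1103230881185949736
i=24: T(24,10)=43714229649594412832+23·7707401101297361068=220984454979433717396 | T(24,11)=7707401101297361068+23·1103230881185949736=33081711368574204996
i=25: T(25,11)=220984454979433717396+24·33081711368574204996=1014945527825214637300
Read c(25,11) = 1014945527825214637300.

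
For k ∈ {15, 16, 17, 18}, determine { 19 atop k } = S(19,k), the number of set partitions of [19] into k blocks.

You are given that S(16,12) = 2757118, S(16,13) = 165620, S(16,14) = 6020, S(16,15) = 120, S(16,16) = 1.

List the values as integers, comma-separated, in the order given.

@17  (17,13):165620·13+2757118→4910178, (17,14):6020·14+165620→249900, (17,15):120·15+6020→7820, (17,16):1·16+120→136, (17,17):0·17+1→1
@18  (18,14):249900·14+4910178→8408778, (18,15):7820·15+249900→367200, (18,16):136·16+7820→9996, (18,17):1·17+136→153, (18,18):0·18+1→1
@19  (19,15):367200·15+8408778→13916778, (19,16):9996·16+367200→527136, (19,17):153·17+9996→12597, (19,18):1·18+153→171
Read S(19,15) = 13916778, S(19,16) = 527136, S(19,17) = 12597, S(19,18) = 171.

13916778, 527136, 12597, 171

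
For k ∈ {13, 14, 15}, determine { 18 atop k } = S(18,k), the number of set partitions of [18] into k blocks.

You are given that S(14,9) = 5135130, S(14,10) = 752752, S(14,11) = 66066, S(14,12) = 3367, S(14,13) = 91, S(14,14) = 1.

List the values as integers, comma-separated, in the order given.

@15  (15,10):752752·10+5135130→12662650, (15,11):66066·11+752752→1479478, (15,12):3367·12+66066→106470, (15,13):91·13+3367→4550, (15,14):1·14+91→105, (15,15):0·15+1→1
@16  (16,11):1479478·11+12662650→28936908, (16,12):106470·12+1479478→2757118, (16,13):4550·13+106470→165620, (16,14):105·14+4550→6020, (16,15):1·15+105→120
@17  (17,12):2757118·12+28936908→62022324, (17,13):165620·13+2757118→4910178, (17,14):6020·14+165620→249900, (17,15):120·15+6020→7820
@18  (18,13):4910178·13+62022324→125854638, (18,14):249900·14+4910178→8408778, (18,15):7820·15+249900→367200
Read S(18,13) = 125854638, S(18,14) = 8408778, S(18,15) = 367200.

125854638, 8408778, 367200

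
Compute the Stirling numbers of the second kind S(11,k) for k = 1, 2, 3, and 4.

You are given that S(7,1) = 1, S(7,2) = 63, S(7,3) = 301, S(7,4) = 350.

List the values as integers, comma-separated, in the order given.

1, 1023, 28501, 145750

r8: T_8,1=1×1+0=1; T_8,2=2×63+1=127; T_8,3=3×301+63=966; T_8,4=4×350+301=1701
r9: T_9,1=1×1+0=1; T_9,2=2×127+1=255; T_9,3=3×966+127=3025; T_9,4=4×1701+966=7770
r10: T_10,1=1×1+0=1; T_10,2=2×255+1=511; T_10,3=3×3025+255=9330; T_10,4=4×7770+3025=34105
r11: T_11,1=1×1+0=1; T_11,2=2×511+1=1023; T_11,3=3×9330+511=28501; T_11,4=4×34105+9330=145750
Read S(11,1) = 1, S(11,2) = 1023, S(11,3) = 28501, S(11,4) = 145750.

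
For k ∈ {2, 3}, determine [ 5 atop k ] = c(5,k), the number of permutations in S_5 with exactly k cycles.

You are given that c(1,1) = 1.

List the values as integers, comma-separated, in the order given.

[2] T[2,1]:1*1+0=1 · T[2,2]:1*0+1=1
[3] T[3,1]:2*1+0=2 · T[3,2]:2*1+1=3 · T[3,3]:2*0+1=1
[4] T[4,1]:3*2+0=6 · T[4,2]:3*3+2=11 · T[4,3]:3*1+3=6
[5] T[5,2]:4*11+6=50 · T[5,3]:4*6+11=35
Read c(5,2) = 50, c(5,3) = 35.

50, 35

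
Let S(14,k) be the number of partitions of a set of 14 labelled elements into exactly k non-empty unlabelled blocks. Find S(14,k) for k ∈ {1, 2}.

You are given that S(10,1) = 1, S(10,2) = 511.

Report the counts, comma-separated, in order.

1, 8191

row 11: T[11][1]=1·1+0=1  T[11][2]=2·511+1=1023
row 12: T[12][1]=1·1+0=1  T[12][2]=2·1023+1=2047
row 13: T[13][1]=1·1+0=1  T[13][2]=2·2047+1=4095
row 14: T[14][1]=1·1+0=1  T[14][2]=2·4095+1=8191
Read S(14,1) = 1, S(14,2) = 8191.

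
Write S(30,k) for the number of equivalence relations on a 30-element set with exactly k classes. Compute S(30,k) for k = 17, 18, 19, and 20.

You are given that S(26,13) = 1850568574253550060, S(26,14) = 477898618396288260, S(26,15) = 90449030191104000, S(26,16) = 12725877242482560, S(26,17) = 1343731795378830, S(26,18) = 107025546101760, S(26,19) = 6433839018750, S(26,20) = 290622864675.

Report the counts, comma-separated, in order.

511605167806434372210, 68591811024147549270, 7145845579888333500, 581535955088511150

row 27: T[27][14]=14·477898618396288260+1850568574253550060=8541149231801585700  T[27][15]=15·90449030191104000+477898618396288260=1834634071262848260  T[27][16]=16·12725877242482560+90449030191104000=294063066070824960  T[27][17]=17·1343731795378830+12725877242482560=35569317763922670  T[27][18]=18·107025546101760+1343731795378830=3270191625210510  T[27][19]=19·6433839018750+107025546101760=229268487458010  T[27][20]=20·290622864675+6433839018750=12246296312250
row 28: T[28][15]=15·1834634071262848260+8541149231801585700=36060660300744309600  T[28][16]=16·294063066070824960+1834634071262848260=6539643128396047620  T[28][17]=17·35569317763922670+294063066070824960=898741468057510350  T[28][18]=18·3270191625210510+35569317763922670=94432767017711850  T[28][19]=19·229268487458010+3270191625210510=7626292886912700  T[28][20]=20·12246296312250+229268487458010=474194413703010
row 29: T[29][16]=16·6539643128396047620+36060660300744309600=140694950355081071520  T[29][17]=17·898741468057510350+6539643128396047620=21818248085373723570  T[29][18]=18·94432767017711850+898741468057510350=2598531274376323650  T[29][19]=19·7626292886912700+94432767017711850=239332331869053150  T[29][20]=20·474194413703010+7626292886912700=17110181160972900
row 30: T[30][17]=17·21818248085373723570+140694950355081071520=511605167806434372210  T[30][18]=18·2598531274376323650+21818248085373723570=68591811024147549270  T[30][19]=19·239332331869053150+2598531274376323650=7145845579888333500  T[30][20]=20·17110181160972900+239332331869053150=581535955088511150
Read S(30,17) = 511605167806434372210, S(30,18) = 68591811024147549270, S(30,19) = 7145845579888333500, S(30,20) = 581535955088511150.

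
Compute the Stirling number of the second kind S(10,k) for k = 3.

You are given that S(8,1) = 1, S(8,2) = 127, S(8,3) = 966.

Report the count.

9330

row 9: T[9][2]=2·127+1=255  T[9][3]=3·966+127=3025
row 10: T[10][3]=3·3025+255=9330
Read S(10,3) = 9330.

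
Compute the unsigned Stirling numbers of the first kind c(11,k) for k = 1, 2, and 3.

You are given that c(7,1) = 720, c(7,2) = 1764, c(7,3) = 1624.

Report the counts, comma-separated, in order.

3628800, 10628640, 12753576

[8] T[8,1]:7*720+0=5040 · T[8,2]:7*1764+720=13068 · T[8,3]:7*1624+1764=13132
[9] T[9,1]:8*5040+0=40320 · T[9,2]:8*13068+5040=109584 · T[9,3]:8*13132+13068=118124
[10] T[10,1]:9*40320+0=362880 · T[10,2]:9*109584+40320=1026576 · T[10,3]:9*118124+109584=1172700
[11] T[11,1]:10*362880+0=3628800 · T[11,2]:10*1026576+362880=10628640 · T[11,3]:10*1172700+1026576=12753576
Read c(11,1) = 3628800, c(11,2) = 10628640, c(11,3) = 12753576.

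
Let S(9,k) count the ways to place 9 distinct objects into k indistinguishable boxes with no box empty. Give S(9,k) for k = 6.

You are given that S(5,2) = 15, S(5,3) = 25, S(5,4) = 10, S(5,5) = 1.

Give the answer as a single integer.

[6] T[6,3]:3*25+15=90 · T[6,4]:4*10+25=65 · T[6,5]:5*1+10=15 · T[6,6]:6*0+1=1
[7] T[7,4]:4*65+90=350 · T[7,5]:5*15+65=140 · T[7,6]:6*1+15=21
[8] T[8,5]:5*140+350=1050 · T[8,6]:6*21+140=266
[9] T[9,6]:6*266+1050=2646
Read S(9,6) = 2646.

2646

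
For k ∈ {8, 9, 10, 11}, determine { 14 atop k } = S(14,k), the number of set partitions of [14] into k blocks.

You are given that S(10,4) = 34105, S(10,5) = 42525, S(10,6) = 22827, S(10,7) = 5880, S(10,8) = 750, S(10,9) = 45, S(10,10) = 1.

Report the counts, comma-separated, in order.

i=11: T(11,5)=34105+5·42525=246730 | T(11,6)=42525+6·22827=179487 | T(11,7)=22827+7·5880=63987 | T(11,8)=5880+8·750=11880 | T(11,9)=750+9·45=1155 | T(11,10)=45+10·1=55 | T(11,11)=1+11·0=1
i=12: T(12,6)=246730+6·179487=1323652 | T(12,7)=179487+7·63987=627396 | T(12,8)=63987+8·11880=159027 | T(12,9)=11880+9·1155=22275 | T(12,10)=1155+10·55=1705 | T(12,11)=55+11·1=66
i=13: T(13,7)=1323652+7·627396=5715424 | T(13,8)=627396+8·159027=1899612 | T(13,9)=159027+9·22275=359502 | T(13,10)=22275+10·1705=39325 | T(13,11)=1705+11·66=2431
i=14: T(14,8)=5715424+8·1899612=20912320 | T(14,9)=1899612+9·359502=5135130 | T(14,10)=359502+10·39325=752752 | T(14,11)=39325+11·2431=66066
Read S(14,8) = 20912320, S(14,9) = 5135130, S(14,10) = 752752, S(14,11) = 66066.

20912320, 5135130, 752752, 66066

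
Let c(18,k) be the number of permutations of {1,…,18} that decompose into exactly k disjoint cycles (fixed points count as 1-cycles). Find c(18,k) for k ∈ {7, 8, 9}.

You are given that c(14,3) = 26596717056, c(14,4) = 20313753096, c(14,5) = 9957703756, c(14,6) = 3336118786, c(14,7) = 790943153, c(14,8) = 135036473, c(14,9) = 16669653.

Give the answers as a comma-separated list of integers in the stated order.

@15  (15,4):20313753096·14+26596717056→310989260400, (15,5):9957703756·14+20313753096→159721605680, (15,6):3336118786·14+9957703756→56663366760, (15,7):790943153·14+3336118786→14409322928, (15,8):135036473·14+790943153→2681453775, (15,9):16669653·14+135036473→368411615
@16  (16,5):159721605680·15+310989260400→2706813345600, (16,6):56663366760·15+159721605680→1009672107080, (16,7):14409322928·15+56663366760→272803210680, (16,8):2681453775·15+14409322928→54631129553, (16,9):368411615·15+2681453775→8207628000
@17  (17,6):1009672107080·16+2706813345600→18861567058880, (17,7):272803210680·16+1009672107080→5374523477960, (17,8):54631129553·16+272803210680→1146901283528, (17,9):8207628000·16+54631129553→185953177553
@18  (18,7):5374523477960·17+18861567058880→110228466184200, (18,8):1146901283528·17+5374523477960→24871845297936, (18,9):185953177553·17+1146901283528→4308105301929
Read c(18,7) = 110228466184200, c(18,8) = 24871845297936, c(18,9) = 4308105301929.

110228466184200, 24871845297936, 4308105301929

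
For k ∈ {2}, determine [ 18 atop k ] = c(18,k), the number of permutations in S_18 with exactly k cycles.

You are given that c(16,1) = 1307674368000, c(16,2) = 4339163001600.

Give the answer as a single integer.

1223405590579200

r17: T_17,1=16×1307674368000+0=20922789888000; T_17,2=16×4339163001600+1307674368000=70734282393600
r18: T_18,2=17×70734282393600+20922789888000=1223405590579200
Read c(18,2) = 1223405590579200.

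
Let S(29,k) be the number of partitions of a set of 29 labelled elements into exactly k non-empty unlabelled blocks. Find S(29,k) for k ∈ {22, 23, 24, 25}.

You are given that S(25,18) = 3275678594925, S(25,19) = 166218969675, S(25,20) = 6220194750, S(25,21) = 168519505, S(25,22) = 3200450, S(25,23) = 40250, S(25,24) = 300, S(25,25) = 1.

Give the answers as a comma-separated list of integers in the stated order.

40823077538100, 1347860993700, 33738295500, 626551380

@26  (26,19):166218969675·19+3275678594925→6433839018750, (26,20):6220194750·20+166218969675→290622864675, (26,21):168519505·21+6220194750→9759104355, (26,22):3200450·22+168519505→238929405, (26,23):40250·23+3200450→4126200, (26,24):300·24+40250→47450, (26,25):1·25+300→325
@27  (27,20):290622864675·20+6433839018750→12246296312250, (27,21):9759104355·21+290622864675→495564056130, (27,22):238929405·22+9759104355→15015551265, (27,23):4126200·23+238929405→333832005, (27,24):47450·24+4126200→5265000, (27,25):325·25+47450→55575
@28  (28,21):495564056130·21+12246296312250→22653141490980, (28,22):15015551265·22+495564056130→825906183960, (28,23):333832005·23+15015551265→22693687380, (28,24):5265000·24+333832005→460192005, (28,25):55575·25+5265000→6654375
@29  (29,22):825906183960·22+22653141490980→40823077538100, (29,23):22693687380·23+825906183960→1347860993700, (29,24):460192005·24+22693687380→33738295500, (29,25):6654375·25+460192005→626551380
Read S(29,22) = 40823077538100, S(29,23) = 1347860993700, S(29,24) = 33738295500, S(29,25) = 626551380.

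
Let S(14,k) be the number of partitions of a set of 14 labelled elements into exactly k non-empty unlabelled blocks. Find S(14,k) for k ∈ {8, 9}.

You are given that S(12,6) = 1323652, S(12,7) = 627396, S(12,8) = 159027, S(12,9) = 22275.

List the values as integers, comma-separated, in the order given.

@13  (13,7):627396·7+1323652→5715424, (13,8):159027·8+627396→1899612, (13,9):22275·9+159027→359502
@14  (14,8):1899612·8+5715424→20912320, (14,9):359502·9+1899612→5135130
Read S(14,8) = 20912320, S(14,9) = 5135130.

20912320, 5135130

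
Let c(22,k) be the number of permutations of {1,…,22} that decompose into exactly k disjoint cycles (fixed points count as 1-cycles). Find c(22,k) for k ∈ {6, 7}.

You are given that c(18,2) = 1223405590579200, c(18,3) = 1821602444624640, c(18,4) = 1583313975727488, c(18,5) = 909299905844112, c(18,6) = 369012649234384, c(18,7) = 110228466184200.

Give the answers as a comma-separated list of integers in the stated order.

83637381699544802976, 28939583397335447760

@19  (19,3):1821602444624640·18+1223405590579200→34012249593822720, (19,4):1583313975727488·18+1821602444624640→30321254007719424, (19,5):909299905844112·18+1583313975727488→17950712280921504, (19,6):369012649234384·18+909299905844112→7551527592063024, (19,7):110228466184200·18+369012649234384→2353125040549984
@20  (20,4):30321254007719424·19+34012249593822720→610116075740491776, (20,5):17950712280921504·19+30321254007719424→371384787345228000, (20,6):7551527592063024·19+17950712280921504→161429736530118960, (20,7):2353125040549984·19+7551527592063024→52260903362512720
@21  (21,5):371384787345228000·20+610116075740491776→8037811822645051776, (21,6):161429736530118960·20+371384787345228000→3599979517947607200, (21,7):52260903362512720·20+161429736530118960→1206647803780373360
@22  (22,6):3599979517947607200·21+8037811822645051776→83637381699544802976, (22,7):1206647803780373360·21+3599979517947607200→28939583397335447760
Read c(22,6) = 83637381699544802976, c(22,7) = 28939583397335447760.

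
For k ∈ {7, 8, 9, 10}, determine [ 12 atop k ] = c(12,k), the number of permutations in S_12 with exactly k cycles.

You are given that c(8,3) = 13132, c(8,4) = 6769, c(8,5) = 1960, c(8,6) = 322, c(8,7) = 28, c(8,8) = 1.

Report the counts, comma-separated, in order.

[9] T[9,4]:8*6769+13132=67284 · T[9,5]:8*1960+6769=22449 · T[9,6]:8*322+1960=4536 · T[9,7]:8*28+322=546 · T[9,8]:8*1+28=36 · T[9,9]:8*0+1=1
[10] T[10,5]:9*22449+67284=269325 · T[10,6]:9*4536+22449=63273 · T[10,7]:9*546+4536=9450 · T[10,8]:9*36+546=870 · T[10,9]:9*1+36=45 · T[10,10]:9*0+1=1
[11] T[11,6]:10*63273+269325=902055 · T[11,7]:10*9450+63273=157773 · T[11,8]:10*870+9450=18150 · T[11,9]:10*45+870=1320 · T[11,10]:10*1+45=55
[12] T[12,7]:11*157773+902055=2637558 · T[12,8]:11*18150+157773=357423 · T[12,9]:11*1320+18150=32670 · T[12,10]:11*55+1320=1925
Read c(12,7) = 2637558, c(12,8) = 357423, c(12,9) = 32670, c(12,10) = 1925.

2637558, 357423, 32670, 1925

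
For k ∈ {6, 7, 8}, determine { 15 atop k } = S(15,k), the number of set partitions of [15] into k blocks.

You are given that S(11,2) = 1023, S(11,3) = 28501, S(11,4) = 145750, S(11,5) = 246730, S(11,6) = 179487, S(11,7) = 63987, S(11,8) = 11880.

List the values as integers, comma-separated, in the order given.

row 12: T[12][3]=3·28501+1023=86526  T[12][4]=4·145750+28501=611501  T[12][5]=5·246730+145750=1379400  T[12][6]=6·179487+246730=1323652  T[12][7]=7·63987+179487=627396  T[12][8]=8·11880+63987=159027
row 13: T[13][4]=4·611501+86526=2532530  T[13][5]=5·1379400+611501=7508501  T[13][6]=6·1323652+1379400=9321312  T[13][7]=7·627396+1323652=5715424  T[13][8]=8·159027+627396=1899612
row 14: T[14][5]=5·7508501+2532530=40075035  T[14][6]=6·9321312+7508501=63436373  T[14][7]=7·5715424+9321312=49329280  T[14][8]=8·1899612+5715424=20912320
row 15: T[15][6]=6·63436373+40075035=420693273  T[15][7]=7·49329280+63436373=408741333  T[15][8]=8·20912320+49329280=216627840
Read S(15,6) = 420693273, S(15,7) = 408741333, S(15,8) = 216627840.

420693273, 408741333, 216627840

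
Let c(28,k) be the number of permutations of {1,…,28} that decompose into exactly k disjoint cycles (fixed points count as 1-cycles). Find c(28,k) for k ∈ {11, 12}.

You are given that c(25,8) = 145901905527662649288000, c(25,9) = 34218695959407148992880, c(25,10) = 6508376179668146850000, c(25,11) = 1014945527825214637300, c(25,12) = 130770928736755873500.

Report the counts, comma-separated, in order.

row 26: T[26][9]=25·34218695959407148992880+145901905527662649288000=1001369304512841374110000  T[26][10]=25·6508376179668146850000+34218695959407148992880=196928100451110820242880  T[26][11]=25·1014945527825214637300+6508376179668146850000=31882014375298512782500  T[26][12]=25·130770928736755873500+1014945527825214637300=4284218746244111474800
row 27: T[27][10]=26·196928100451110820242880+1001369304512841374110000=6121499916241722700424880  T[27][11]=26·31882014375298512782500+196928100451110820242880=1025860474208872152587880  T[27][12]=26·4284218746244111474800+31882014375298512782500=143271701777645411127300
row 28: T[28][11]=27·1025860474208872152587880+6121499916241722700424880=33819732719881270820297640  T[28][12]=27·143271701777645411127300+1025860474208872152587880=4894196422205298253024980
Read c(28,11) = 33819732719881270820297640, c(28,12) = 4894196422205298253024980.

33819732719881270820297640, 4894196422205298253024980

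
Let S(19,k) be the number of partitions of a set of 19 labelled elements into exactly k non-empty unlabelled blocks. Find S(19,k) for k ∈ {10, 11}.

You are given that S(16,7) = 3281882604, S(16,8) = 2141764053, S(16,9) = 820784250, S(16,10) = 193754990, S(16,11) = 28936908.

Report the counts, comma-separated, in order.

row 17: T[17][8]=8·2141764053+3281882604=20415995028  T[17][9]=9·820784250+2141764053=9528822303  T[17][10]=10·193754990+820784250=2758334150  T[17][11]=11·28936908+193754990=512060978
row 18: T[18][9]=9·9528822303+20415995028=106175395755  T[18][10]=10·2758334150+9528822303=37112163803  T[18][11]=11·512060978+2758334150=8391004908
row 19: T[19][10]=10·37112163803+106175395755=477297033785  T[19][11]=11·8391004908+37112163803=129413217791
Read S(19,10) = 477297033785, S(19,11) = 129413217791.

477297033785, 129413217791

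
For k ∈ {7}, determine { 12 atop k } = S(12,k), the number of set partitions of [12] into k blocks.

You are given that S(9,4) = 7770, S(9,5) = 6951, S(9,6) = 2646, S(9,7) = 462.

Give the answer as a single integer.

[10] T[10,5]:5*6951+7770=42525 · T[10,6]:6*2646+6951=22827 · T[10,7]:7*462+2646=5880
[11] T[11,6]:6*22827+42525=179487 · T[11,7]:7*5880+22827=63987
[12] T[12,7]:7*63987+179487=627396
Read S(12,7) = 627396.

627396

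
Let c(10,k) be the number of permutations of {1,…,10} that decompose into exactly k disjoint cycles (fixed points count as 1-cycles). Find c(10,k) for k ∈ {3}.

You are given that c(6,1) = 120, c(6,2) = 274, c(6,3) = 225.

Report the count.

1172700

i=7: T(7,1)=0+6·120=720 | T(7,2)=120+6·274=1764 | T(7,3)=274+6·225=1624
i=8: T(8,1)=0+7·720=5040 | T(8,2)=720+7·1764=13068 | T(8,3)=1764+7·1624=13132
i=9: T(9,2)=5040+8·13068=109584 | T(9,3)=13068+8·13132=118124
i=10: T(10,3)=109584+9·118124=1172700
Read c(10,3) = 1172700.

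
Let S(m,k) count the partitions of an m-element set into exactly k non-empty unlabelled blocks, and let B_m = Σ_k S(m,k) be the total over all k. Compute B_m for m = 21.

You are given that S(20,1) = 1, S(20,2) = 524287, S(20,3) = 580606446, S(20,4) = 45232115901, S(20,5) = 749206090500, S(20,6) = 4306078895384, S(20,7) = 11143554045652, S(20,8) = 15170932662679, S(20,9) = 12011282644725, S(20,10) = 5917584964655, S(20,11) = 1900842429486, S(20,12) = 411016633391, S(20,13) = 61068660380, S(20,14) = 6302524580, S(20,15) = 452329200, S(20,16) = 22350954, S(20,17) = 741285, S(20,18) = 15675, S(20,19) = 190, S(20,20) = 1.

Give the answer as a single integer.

474869816156751

r21: T_21,1=1×1+0=1; T_21,2=2×524287+1=1048575; T_21,3=3×580606446+524287=1742343625; T_21,4=4×45232115901+580606446=181509070050; T_21,5=5×749206090500+45232115901=3791262568401; T_21,6=6×4306078895384+749206090500=26585679462804; T_21,7=7×11143554045652+4306078895384=82310957214948; T_21,8=8×15170932662679+11143554045652=132511015347084; T_21,9=9×12011282644725+15170932662679=123272476465204; T_21,10=10×5917584964655+12011282644725=71187132291275; T_21,11=11×1900842429486+5917584964655=26826851689001; T_21,12=12×411016633391+1900842429486=6833042030178; T_21,13=13×61068660380+411016633391=1204909218331; T_21,14=14×6302524580+61068660380=149304004500; T_21,15=15×452329200+6302524580=13087462580; T_21,16=16×22350954+452329200=809944464; T_21,17=17×741285+22350954=34952799; T_21,18=18×15675+741285=1023435; T_21,19=19×190+15675=19285; T_21,20=20×1+190=210; T_21,21=21×0+1=1
B_21 = ΣS(21,k) = 1+1048575+1742343625+181509070050+3791262568401+26585679462804+82310957214948+132511015347084+123272476465204+71187132291275+26826851689001+6833042030178+1204909218331+149304004500+13087462580+809944464+34952799+1023435+19285+210+1 = 474869816156751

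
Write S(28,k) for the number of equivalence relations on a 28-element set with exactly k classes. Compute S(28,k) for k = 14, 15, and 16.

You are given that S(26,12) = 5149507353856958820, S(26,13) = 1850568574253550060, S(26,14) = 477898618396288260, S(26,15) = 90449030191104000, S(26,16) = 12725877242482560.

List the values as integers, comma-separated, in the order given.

148782988064375309400, 36060660300744309600, 6539643128396047620

r27: T_27,13=13×1850568574253550060+5149507353856958820=29206898819153109600; T_27,14=14×477898618396288260+1850568574253550060=8541149231801585700; T_27,15=15×90449030191104000+477898618396288260=1834634071262848260; T_27,16=16×12725877242482560+90449030191104000=294063066070824960
r28: T_28,14=14×8541149231801585700+29206898819153109600=148782988064375309400; T_28,15=15×1834634071262848260+8541149231801585700=36060660300744309600; T_28,16=16×294063066070824960+1834634071262848260=6539643128396047620
Read S(28,14) = 148782988064375309400, S(28,15) = 36060660300744309600, S(28,16) = 6539643128396047620.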